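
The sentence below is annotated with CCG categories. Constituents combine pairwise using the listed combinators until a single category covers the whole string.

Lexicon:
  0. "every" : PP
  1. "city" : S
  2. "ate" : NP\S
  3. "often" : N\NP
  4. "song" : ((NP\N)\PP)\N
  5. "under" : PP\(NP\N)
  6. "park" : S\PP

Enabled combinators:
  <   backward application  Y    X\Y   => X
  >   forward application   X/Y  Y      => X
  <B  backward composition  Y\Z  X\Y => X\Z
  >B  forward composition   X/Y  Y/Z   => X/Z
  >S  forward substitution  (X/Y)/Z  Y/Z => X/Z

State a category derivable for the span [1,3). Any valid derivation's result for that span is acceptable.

[0,7] S   <
  [0,6] PP   <
    [0,5] NP\N   <
      [0,1] "every" : PP
      [1,5] (NP\N)\PP   <
        [1,4] N   <
          [1,3] NP   <
            [1,2] "city" : S
            [2,3] "ate" : NP\S
          [3,4] "often" : N\NP
        [4,5] "song" : ((NP\N)\PP)\N
    [5,6] "under" : PP\(NP\N)
  [6,7] "park" : S\PP

NP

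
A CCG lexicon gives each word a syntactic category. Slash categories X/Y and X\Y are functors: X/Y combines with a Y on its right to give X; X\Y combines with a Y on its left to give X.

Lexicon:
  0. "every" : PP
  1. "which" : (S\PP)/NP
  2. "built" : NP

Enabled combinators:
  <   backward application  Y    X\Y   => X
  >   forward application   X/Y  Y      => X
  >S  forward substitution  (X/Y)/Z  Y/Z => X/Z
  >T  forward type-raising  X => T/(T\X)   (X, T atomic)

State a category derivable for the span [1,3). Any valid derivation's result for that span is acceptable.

[0,3] S   >
  [0,1] S/(S\PP)   >T
    [0,1] "every" : PP
  [1,3] S\PP   >
    [1,2] "which" : (S\PP)/NP
    [2,3] "built" : NP

S\PP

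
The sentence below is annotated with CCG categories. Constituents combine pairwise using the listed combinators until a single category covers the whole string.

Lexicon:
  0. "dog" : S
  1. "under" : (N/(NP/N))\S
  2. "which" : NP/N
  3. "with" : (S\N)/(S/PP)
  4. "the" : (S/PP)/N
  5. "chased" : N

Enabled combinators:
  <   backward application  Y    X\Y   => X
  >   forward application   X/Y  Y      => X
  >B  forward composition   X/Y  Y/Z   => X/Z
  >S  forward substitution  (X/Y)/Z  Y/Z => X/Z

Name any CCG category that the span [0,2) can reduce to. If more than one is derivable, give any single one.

N/(NP/N)

[0,6] S   <
  [0,3] N   >
    [0,2] N/(NP/N)   <
      [0,1] "dog" : S
      [1,2] "under" : (N/(NP/N))\S
    [2,3] "which" : NP/N
  [3,6] S\N   >
    [3,4] "with" : (S\N)/(S/PP)
    [4,6] S/PP   >
      [4,5] "the" : (S/PP)/N
      [5,6] "chased" : N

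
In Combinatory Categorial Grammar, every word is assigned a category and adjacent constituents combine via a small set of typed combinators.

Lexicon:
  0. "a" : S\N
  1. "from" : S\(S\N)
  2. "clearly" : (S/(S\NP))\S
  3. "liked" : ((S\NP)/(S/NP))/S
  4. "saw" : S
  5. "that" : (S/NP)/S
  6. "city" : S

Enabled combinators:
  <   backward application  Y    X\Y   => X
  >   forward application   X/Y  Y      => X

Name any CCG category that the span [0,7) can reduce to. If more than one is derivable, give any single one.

S

[0,7] S   >
  [0,3] S/(S\NP)   <
    [0,2] S   <
      [0,1] "a" : S\N
      [1,2] "from" : S\(S\N)
    [2,3] "clearly" : (S/(S\NP))\S
  [3,7] S\NP   >
    [3,5] (S\NP)/(S/NP)   >
      [3,4] "liked" : ((S\NP)/(S/NP))/S
      [4,5] "saw" : S
    [5,7] S/NP   >
      [5,6] "that" : (S/NP)/S
      [6,7] "city" : S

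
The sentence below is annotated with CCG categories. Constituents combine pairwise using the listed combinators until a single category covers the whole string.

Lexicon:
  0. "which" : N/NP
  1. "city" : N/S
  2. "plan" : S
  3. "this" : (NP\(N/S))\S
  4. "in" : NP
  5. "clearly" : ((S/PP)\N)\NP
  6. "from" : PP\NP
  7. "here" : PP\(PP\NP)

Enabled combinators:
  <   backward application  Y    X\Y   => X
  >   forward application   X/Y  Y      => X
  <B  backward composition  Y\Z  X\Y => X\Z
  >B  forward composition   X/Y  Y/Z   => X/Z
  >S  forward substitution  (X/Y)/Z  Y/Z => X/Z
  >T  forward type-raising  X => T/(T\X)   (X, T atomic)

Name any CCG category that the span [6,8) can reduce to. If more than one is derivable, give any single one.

[0,8] S   >
  [0,6] S/PP   <
    [0,4] N   >
      [0,1] "which" : N/NP
      [1,4] NP   <
        [1,2] "city" : N/S
        [2,4] NP\(N/S)   <
          [2,3] "plan" : S
          [3,4] "this" : (NP\(N/S))\S
    [4,6] (S/PP)\N   <
      [4,5] "in" : NP
      [5,6] "clearly" : ((S/PP)\N)\NP
  [6,8] PP   <
    [6,7] "from" : PP\NP
    [7,8] "here" : PP\(PP\NP)

PP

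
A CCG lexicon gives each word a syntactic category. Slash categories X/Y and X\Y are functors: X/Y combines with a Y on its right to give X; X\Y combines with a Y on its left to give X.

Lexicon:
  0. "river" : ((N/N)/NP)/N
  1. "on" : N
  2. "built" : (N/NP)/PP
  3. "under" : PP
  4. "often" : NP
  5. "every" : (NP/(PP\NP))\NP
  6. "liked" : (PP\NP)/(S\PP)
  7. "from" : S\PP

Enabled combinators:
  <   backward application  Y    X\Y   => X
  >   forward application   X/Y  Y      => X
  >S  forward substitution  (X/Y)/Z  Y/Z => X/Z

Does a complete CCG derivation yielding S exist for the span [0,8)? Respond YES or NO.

((N/N)/NP)/N N (N/NP)/PP PP NP (NP/(PP\NP))\NP (PP\NP)/(S\PP) S\PP
CKY chart[0,8] = {N}; S ∉ chart

NO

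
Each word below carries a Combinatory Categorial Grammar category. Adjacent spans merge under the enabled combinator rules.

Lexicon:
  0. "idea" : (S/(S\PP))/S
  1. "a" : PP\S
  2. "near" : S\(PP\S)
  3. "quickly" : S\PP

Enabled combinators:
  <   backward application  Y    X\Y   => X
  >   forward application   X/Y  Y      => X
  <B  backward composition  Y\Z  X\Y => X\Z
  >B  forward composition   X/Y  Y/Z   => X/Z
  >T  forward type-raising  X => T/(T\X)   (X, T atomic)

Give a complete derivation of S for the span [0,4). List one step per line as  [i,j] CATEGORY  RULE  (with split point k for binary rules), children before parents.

[0,1] (S/(S\PP))/S  lex  "idea"
[1,2] PP\S  lex  "a"
[2,3] S\(PP\S)  lex  "near"
[1,3] S  <  k=2
[0,3] S/(S\PP)  >  k=1
[3,4] S\PP  lex  "quickly"
[0,4] S  >  k=3

[0,4] S   >
  [0,3] S/(S\PP)   >
    [0,1] "idea" : (S/(S\PP))/S
    [1,3] S   <
      [1,2] "a" : PP\S
      [2,3] "near" : S\(PP\S)
  [3,4] "quickly" : S\PP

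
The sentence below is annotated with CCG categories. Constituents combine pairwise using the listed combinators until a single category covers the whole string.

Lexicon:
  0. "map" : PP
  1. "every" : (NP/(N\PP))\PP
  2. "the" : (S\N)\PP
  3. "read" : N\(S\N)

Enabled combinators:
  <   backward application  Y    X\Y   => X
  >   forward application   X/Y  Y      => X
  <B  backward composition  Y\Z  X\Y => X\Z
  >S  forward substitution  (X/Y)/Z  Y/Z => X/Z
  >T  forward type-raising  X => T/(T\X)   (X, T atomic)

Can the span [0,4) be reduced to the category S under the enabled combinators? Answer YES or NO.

NO

PP (NP/(N\PP))\PP (S\N)\PP N\(S\N)
CKY chart[0,4] = {N/(N\NP), NP, NP/(NP\NP), PP/(PP\NP), S/(S\NP)}; S ∉ chart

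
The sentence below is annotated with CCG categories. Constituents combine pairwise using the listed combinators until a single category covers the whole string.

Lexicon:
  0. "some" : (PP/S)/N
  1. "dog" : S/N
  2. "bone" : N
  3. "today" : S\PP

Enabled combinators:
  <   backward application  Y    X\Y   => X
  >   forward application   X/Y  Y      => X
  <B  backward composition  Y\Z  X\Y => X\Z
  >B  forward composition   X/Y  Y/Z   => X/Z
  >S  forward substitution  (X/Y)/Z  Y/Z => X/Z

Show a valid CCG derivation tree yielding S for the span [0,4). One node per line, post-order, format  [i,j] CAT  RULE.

[0,4] S   <
  [0,3] PP   >
    [0,2] PP/N   >S
      [0,1] "some" : (PP/S)/N
      [1,2] "dog" : S/N
    [2,3] "bone" : N
  [3,4] "today" : S\PP

[0,1] (PP/S)/N  lex  "some"
[1,2] S/N  lex  "dog"
[0,2] PP/N  >S  k=1
[2,3] N  lex  "bone"
[0,3] PP  >  k=2
[3,4] S\PP  lex  "today"
[0,4] S  <  k=3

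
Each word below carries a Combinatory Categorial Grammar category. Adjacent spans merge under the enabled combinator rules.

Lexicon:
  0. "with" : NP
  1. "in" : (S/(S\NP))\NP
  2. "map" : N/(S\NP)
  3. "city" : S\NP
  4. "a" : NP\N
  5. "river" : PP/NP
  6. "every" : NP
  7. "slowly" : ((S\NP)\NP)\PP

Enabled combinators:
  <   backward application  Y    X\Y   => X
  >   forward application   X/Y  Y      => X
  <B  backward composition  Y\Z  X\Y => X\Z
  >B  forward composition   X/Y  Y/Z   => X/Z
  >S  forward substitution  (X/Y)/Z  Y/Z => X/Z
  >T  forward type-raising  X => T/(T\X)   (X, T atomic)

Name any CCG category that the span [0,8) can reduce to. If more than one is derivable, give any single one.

[0,8] S   >
  [0,2] S/(S\NP)   <
    [0,1] "with" : NP
    [1,2] "in" : (S/(S\NP))\NP
  [2,8] S\NP   <
    [2,5] NP   <
      [2,4] N   >
        [2,3] "map" : N/(S\NP)
        [3,4] "city" : S\NP
      [4,5] "a" : NP\N
    [5,8] (S\NP)\NP   <
      [5,7] PP   >
        [5,6] "river" : PP/NP
        [6,7] "every" : NP
      [7,8] "slowly" : ((S\NP)\NP)\PP

S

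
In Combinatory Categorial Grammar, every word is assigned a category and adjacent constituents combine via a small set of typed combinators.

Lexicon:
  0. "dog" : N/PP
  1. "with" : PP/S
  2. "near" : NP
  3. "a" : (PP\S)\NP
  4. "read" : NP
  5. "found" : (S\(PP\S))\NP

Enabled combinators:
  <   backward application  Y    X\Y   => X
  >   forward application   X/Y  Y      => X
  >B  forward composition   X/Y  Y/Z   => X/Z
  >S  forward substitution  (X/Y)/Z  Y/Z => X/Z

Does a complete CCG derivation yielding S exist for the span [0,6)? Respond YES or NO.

N/PP PP/S NP (PP\S)\NP NP (S\(PP\S))\NP
CKY chart[0,6] = {N}; S ∉ chart

NO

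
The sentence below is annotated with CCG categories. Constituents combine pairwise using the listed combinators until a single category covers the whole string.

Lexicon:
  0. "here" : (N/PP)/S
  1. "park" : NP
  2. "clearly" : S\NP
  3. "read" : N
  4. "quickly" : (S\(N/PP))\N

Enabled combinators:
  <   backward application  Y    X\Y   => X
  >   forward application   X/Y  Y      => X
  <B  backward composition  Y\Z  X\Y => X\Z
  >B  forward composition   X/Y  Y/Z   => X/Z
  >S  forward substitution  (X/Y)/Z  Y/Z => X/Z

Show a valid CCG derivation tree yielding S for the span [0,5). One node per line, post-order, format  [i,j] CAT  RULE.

[0,1] (N/PP)/S  lex  "here"
[1,2] NP  lex  "park"
[2,3] S\NP  lex  "clearly"
[1,3] S  <  k=2
[0,3] N/PP  >  k=1
[3,4] N  lex  "read"
[4,5] (S\(N/PP))\N  lex  "quickly"
[3,5] S\(N/PP)  <  k=4
[0,5] S  <  k=3

[0,5] S   <
  [0,3] N/PP   >
    [0,1] "here" : (N/PP)/S
    [1,3] S   <
      [1,2] "park" : NP
      [2,3] "clearly" : S\NP
  [3,5] S\(N/PP)   <
    [3,4] "read" : N
    [4,5] "quickly" : (S\(N/PP))\N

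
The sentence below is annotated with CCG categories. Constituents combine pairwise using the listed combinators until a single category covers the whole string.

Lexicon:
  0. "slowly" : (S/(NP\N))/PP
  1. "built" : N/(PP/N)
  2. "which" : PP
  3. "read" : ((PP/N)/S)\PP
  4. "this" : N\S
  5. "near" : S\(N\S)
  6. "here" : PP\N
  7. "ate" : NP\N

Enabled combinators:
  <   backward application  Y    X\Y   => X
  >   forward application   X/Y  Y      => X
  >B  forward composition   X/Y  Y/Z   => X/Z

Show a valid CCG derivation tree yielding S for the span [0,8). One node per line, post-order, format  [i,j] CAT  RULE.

[0,8] S   >
  [0,7] S/(NP\N)   >
    [0,1] "slowly" : (S/(NP\N))/PP
    [1,7] PP   <
      [1,6] N   >
        [1,4] N/S   >B
          [1,2] "built" : N/(PP/N)
          [2,4] (PP/N)/S   <
            [2,3] "which" : PP
            [3,4] "read" : ((PP/N)/S)\PP
        [4,6] S   <
          [4,5] "this" : N\S
          [5,6] "near" : S\(N\S)
      [6,7] "here" : PP\N
  [7,8] "ate" : NP\N

[0,1] (S/(NP\N))/PP  lex  "slowly"
[1,2] N/(PP/N)  lex  "built"
[2,3] PP  lex  "which"
[3,4] ((PP/N)/S)\PP  lex  "read"
[2,4] (PP/N)/S  <  k=3
[1,4] N/S  >B  k=2
[4,5] N\S  lex  "this"
[5,6] S\(N\S)  lex  "near"
[4,6] S  <  k=5
[1,6] N  >  k=4
[6,7] PP\N  lex  "here"
[1,7] PP  <  k=6
[0,7] S/(NP\N)  >  k=1
[7,8] NP\N  lex  "ate"
[0,8] S  >  k=7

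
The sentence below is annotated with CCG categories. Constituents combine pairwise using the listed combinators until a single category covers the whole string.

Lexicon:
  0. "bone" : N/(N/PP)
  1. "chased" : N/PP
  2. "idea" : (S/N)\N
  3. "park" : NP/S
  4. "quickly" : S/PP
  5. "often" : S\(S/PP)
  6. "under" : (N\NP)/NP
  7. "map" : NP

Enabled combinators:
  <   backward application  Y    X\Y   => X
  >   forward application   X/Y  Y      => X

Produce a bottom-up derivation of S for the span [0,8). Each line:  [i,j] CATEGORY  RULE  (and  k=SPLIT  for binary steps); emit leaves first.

[0,8] S   >
  [0,3] S/N   <
    [0,2] N   >
      [0,1] "bone" : N/(N/PP)
      [1,2] "chased" : N/PP
    [2,3] "idea" : (S/N)\N
  [3,8] N   <
    [3,6] NP   >
      [3,4] "park" : NP/S
      [4,6] S   <
        [4,5] "quickly" : S/PP
        [5,6] "often" : S\(S/PP)
    [6,8] N\NP   >
      [6,7] "under" : (N\NP)/NP
      [7,8] "map" : NP

[0,1] N/(N/PP)  lex  "bone"
[1,2] N/PP  lex  "chased"
[0,2] N  >  k=1
[2,3] (S/N)\N  lex  "idea"
[0,3] S/N  <  k=2
[3,4] NP/S  lex  "park"
[4,5] S/PP  lex  "quickly"
[5,6] S\(S/PP)  lex  "often"
[4,6] S  <  k=5
[3,6] NP  >  k=4
[6,7] (N\NP)/NP  lex  "under"
[7,8] NP  lex  "map"
[6,8] N\NP  >  k=7
[3,8] N  <  k=6
[0,8] S  >  k=3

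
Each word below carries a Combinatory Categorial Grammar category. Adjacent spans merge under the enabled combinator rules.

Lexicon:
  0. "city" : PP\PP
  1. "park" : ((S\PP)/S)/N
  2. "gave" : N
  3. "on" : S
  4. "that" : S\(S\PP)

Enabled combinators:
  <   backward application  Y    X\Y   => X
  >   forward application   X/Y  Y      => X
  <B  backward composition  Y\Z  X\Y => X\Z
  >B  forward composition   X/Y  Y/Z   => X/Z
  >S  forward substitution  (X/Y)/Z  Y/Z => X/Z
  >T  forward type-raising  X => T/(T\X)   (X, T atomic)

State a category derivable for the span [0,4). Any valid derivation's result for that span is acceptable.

[0,5] S   <
  [0,4] S\PP   <B
    [0,1] "city" : PP\PP
    [1,4] S\PP   >
      [1,3] (S\PP)/S   >
        [1,2] "park" : ((S\PP)/S)/N
        [2,3] "gave" : N
      [3,4] "on" : S
  [4,5] "that" : S\(S\PP)

S\PP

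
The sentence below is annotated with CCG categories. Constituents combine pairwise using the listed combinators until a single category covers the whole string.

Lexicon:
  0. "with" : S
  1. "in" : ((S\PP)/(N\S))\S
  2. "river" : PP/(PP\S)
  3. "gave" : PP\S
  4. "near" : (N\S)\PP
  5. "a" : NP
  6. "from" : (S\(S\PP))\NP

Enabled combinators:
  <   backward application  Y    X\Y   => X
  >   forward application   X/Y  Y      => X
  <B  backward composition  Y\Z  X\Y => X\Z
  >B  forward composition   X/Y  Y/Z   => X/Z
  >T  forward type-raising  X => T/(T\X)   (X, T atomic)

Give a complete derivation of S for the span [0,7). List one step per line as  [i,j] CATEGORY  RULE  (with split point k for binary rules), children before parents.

[0,7] S   <
  [0,5] S\PP   >
    [0,2] (S\PP)/(N\S)   <
      [0,1] "with" : S
      [1,2] "in" : ((S\PP)/(N\S))\S
    [2,5] N\S   <
      [2,4] PP   >
        [2,3] "river" : PP/(PP\S)
        [3,4] "gave" : PP\S
      [4,5] "near" : (N\S)\PP
  [5,7] S\(S\PP)   <
    [5,6] "a" : NP
    [6,7] "from" : (S\(S\PP))\NP

[0,1] S  lex  "with"
[1,2] ((S\PP)/(N\S))\S  lex  "in"
[0,2] (S\PP)/(N\S)  <  k=1
[2,3] PP/(PP\S)  lex  "river"
[3,4] PP\S  lex  "gave"
[2,4] PP  >  k=3
[4,5] (N\S)\PP  lex  "near"
[2,5] N\S  <  k=4
[0,5] S\PP  >  k=2
[5,6] NP  lex  "a"
[6,7] (S\(S\PP))\NP  lex  "from"
[5,7] S\(S\PP)  <  k=6
[0,7] S  <  k=5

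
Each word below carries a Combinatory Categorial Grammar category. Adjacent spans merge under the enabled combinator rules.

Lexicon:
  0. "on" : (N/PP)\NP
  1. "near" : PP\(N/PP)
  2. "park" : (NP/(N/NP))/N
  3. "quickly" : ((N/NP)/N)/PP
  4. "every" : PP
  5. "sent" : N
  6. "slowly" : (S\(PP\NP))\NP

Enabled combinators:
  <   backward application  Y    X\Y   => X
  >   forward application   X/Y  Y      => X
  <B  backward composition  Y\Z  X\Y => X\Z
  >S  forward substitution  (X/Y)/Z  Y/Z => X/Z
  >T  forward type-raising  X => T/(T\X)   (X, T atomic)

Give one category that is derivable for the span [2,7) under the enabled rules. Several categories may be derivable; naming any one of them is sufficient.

[0,7] S   <
  [0,2] PP\NP   <B
    [0,1] "on" : (N/PP)\NP
    [1,2] "near" : PP\(N/PP)
  [2,7] S\(PP\NP)   <
    [2,6] NP   >
      [2,5] NP/N   >S
        [2,3] "park" : (NP/(N/NP))/N
        [3,5] (N/NP)/N   >
          [3,4] "quickly" : ((N/NP)/N)/PP
          [4,5] "every" : PP
      [5,6] "sent" : N
    [6,7] "slowly" : (S\(PP\NP))\NP

S\(PP\NP)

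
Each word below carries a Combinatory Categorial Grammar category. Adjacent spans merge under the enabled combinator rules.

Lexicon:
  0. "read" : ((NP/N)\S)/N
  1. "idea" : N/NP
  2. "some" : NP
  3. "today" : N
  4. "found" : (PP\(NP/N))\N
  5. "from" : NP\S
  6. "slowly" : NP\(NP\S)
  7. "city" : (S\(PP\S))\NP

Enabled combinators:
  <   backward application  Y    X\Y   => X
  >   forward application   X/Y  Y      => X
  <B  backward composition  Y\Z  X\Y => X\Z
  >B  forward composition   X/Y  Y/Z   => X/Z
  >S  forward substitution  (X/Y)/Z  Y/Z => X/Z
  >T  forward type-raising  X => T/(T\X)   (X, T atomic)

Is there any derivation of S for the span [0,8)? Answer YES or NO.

[0,8] S   <
  [0,5] PP\S   <B
    [0,3] (NP/N)\S   >
      [0,1] "read" : ((NP/N)\S)/N
      [1,3] N   >
        [1,2] "idea" : N/NP
        [2,3] "some" : NP
    [3,5] PP\(NP/N)   <
      [3,4] "today" : N
      [4,5] "found" : (PP\(NP/N))\N
  [5,8] S\(PP\S)   <
    [5,7] NP   <
      [5,6] "from" : NP\S
      [6,7] "slowly" : NP\(NP\S)
    [7,8] "city" : (S\(PP\S))\NP

YES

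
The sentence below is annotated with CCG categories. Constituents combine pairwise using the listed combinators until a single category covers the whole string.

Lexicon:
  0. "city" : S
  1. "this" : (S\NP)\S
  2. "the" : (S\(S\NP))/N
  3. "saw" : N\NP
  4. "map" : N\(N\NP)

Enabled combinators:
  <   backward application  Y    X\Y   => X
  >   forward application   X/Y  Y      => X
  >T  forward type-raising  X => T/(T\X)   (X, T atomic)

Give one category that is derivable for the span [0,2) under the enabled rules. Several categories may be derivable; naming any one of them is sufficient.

S\NP

[0,5] S   <
  [0,2] S\NP   <
    [0,1] "city" : S
    [1,2] "this" : (S\NP)\S
  [2,5] S\(S\NP)   >
    [2,3] "the" : (S\(S\NP))/N
    [3,5] N   <
      [3,4] "saw" : N\NP
      [4,5] "map" : N\(N\NP)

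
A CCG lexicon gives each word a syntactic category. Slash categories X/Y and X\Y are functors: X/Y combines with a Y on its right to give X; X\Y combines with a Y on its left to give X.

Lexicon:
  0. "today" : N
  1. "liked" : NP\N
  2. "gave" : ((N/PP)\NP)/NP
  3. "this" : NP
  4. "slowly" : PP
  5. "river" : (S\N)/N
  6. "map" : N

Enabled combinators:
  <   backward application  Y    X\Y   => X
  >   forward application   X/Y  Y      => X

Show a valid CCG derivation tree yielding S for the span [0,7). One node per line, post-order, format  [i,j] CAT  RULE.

[0,7] S   <
  [0,5] N   >
    [0,4] N/PP   <
      [0,2] NP   <
        [0,1] "today" : N
        [1,2] "liked" : NP\N
      [2,4] (N/PP)\NP   >
        [2,3] "gave" : ((N/PP)\NP)/NP
        [3,4] "this" : NP
    [4,5] "slowly" : PP
  [5,7] S\N   >
    [5,6] "river" : (S\N)/N
    [6,7] "map" : N

[0,1] N  lex  "today"
[1,2] NP\N  lex  "liked"
[0,2] NP  <  k=1
[2,3] ((N/PP)\NP)/NP  lex  "gave"
[3,4] NP  lex  "this"
[2,4] (N/PP)\NP  >  k=3
[0,4] N/PP  <  k=2
[4,5] PP  lex  "slowly"
[0,5] N  >  k=4
[5,6] (S\N)/N  lex  "river"
[6,7] N  lex  "map"
[5,7] S\N  >  k=6
[0,7] S  <  k=5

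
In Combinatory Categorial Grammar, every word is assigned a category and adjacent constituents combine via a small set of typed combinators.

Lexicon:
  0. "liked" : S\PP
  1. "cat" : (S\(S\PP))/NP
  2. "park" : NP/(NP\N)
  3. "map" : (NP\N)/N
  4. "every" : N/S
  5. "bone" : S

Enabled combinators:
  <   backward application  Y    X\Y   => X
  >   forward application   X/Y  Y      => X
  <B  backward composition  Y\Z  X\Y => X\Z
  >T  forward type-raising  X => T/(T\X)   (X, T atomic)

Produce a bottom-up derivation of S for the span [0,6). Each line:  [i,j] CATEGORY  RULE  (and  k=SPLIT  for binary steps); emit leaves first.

[0,1] S\PP  lex  "liked"
[1,2] (S\(S\PP))/NP  lex  "cat"
[2,3] NP/(NP\N)  lex  "park"
[3,4] (NP\N)/N  lex  "map"
[4,5] N/S  lex  "every"
[5,6] S  lex  "bone"
[4,6] N  >  k=5
[3,6] NP\N  >  k=4
[2,6] NP  >  k=3
[1,6] S\(S\PP)  >  k=2
[0,6] S  <  k=1

[0,6] S   <
  [0,1] "liked" : S\PP
  [1,6] S\(S\PP)   >
    [1,2] "cat" : (S\(S\PP))/NP
    [2,6] NP   >
      [2,3] "park" : NP/(NP\N)
      [3,6] NP\N   >
        [3,4] "map" : (NP\N)/N
        [4,6] N   >
          [4,5] "every" : N/S
          [5,6] "bone" : S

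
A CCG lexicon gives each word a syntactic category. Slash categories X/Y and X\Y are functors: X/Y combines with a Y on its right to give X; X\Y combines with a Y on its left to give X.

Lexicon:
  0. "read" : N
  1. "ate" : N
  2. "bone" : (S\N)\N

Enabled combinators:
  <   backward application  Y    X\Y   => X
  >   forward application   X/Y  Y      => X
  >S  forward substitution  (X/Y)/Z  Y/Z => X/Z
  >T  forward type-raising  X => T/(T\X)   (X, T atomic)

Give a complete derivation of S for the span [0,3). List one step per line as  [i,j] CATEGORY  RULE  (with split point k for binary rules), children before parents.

[0,1] N  lex  "read"
[1,2] N  lex  "ate"
[2,3] (S\N)\N  lex  "bone"
[1,3] S\N  <  k=2
[0,3] S  <  k=1

[0,3] S   <
  [0,1] "read" : N
  [1,3] S\N   <
    [1,2] "ate" : N
    [2,3] "bone" : (S\N)\N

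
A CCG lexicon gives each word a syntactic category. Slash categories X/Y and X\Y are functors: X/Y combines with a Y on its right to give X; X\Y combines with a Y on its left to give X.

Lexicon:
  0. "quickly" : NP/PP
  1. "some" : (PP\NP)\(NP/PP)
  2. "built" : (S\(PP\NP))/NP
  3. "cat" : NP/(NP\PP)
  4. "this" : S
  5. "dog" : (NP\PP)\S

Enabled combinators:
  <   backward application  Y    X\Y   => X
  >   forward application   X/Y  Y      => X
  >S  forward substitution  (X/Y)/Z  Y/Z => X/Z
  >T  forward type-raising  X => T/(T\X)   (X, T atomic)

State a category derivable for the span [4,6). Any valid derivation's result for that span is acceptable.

NP\PP

[0,6] S   <
  [0,2] PP\NP   <
    [0,1] "quickly" : NP/PP
    [1,2] "some" : (PP\NP)\(NP/PP)
  [2,6] S\(PP\NP)   >
    [2,3] "built" : (S\(PP\NP))/NP
    [3,6] NP   >
      [3,4] "cat" : NP/(NP\PP)
      [4,6] NP\PP   <
        [4,5] "this" : S
        [5,6] "dog" : (NP\PP)\S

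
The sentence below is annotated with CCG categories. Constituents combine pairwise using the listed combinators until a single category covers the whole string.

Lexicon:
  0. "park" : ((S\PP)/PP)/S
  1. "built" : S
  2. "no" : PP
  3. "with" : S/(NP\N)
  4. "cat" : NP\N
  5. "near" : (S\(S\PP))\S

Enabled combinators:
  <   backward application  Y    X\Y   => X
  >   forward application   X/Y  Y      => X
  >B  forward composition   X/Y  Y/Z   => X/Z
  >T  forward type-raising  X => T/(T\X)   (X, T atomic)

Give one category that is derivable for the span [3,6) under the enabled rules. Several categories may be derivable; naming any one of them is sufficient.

[0,6] S   <
  [0,3] S\PP   >
    [0,2] (S\PP)/PP   >
      [0,1] "park" : ((S\PP)/PP)/S
      [1,2] "built" : S
    [2,3] "no" : PP
  [3,6] S\(S\PP)   <
    [3,5] S   >
      [3,4] "with" : S/(NP\N)
      [4,5] "cat" : NP\N
    [5,6] "near" : (S\(S\PP))\S

S\(S\PP)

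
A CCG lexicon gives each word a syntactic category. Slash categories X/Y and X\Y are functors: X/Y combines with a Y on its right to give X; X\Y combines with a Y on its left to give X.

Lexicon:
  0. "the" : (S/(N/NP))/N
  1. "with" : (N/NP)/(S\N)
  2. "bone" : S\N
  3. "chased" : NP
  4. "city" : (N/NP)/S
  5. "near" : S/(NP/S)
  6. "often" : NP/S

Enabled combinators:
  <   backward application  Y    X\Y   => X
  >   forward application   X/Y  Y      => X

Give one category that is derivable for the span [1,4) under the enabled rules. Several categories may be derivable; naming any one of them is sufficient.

N

[0,7] S   >
  [0,4] S/(N/NP)   >
    [0,1] "the" : (S/(N/NP))/N
    [1,4] N   >
      [1,3] N/NP   >
        [1,2] "with" : (N/NP)/(S\N)
        [2,3] "bone" : S\N
      [3,4] "chased" : NP
  [4,7] N/NP   >
    [4,5] "city" : (N/NP)/S
    [5,7] S   >
      [5,6] "near" : S/(NP/S)
      [6,7] "often" : NP/S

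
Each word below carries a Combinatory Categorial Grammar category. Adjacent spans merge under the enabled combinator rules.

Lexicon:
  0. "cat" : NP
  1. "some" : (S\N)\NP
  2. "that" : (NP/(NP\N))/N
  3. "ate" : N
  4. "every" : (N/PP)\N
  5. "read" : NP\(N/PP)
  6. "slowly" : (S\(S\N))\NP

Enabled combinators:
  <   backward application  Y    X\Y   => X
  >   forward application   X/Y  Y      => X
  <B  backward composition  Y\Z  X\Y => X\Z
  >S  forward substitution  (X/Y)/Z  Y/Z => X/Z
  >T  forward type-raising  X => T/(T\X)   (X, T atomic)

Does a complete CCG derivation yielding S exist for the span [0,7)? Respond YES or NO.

[0,7] S   <
  [0,2] S\N   <
    [0,1] "cat" : NP
    [1,2] "some" : (S\N)\NP
  [2,7] S\(S\N)   <
    [2,6] NP   >
      [2,4] NP/(NP\N)   >
        [2,3] "that" : (NP/(NP\N))/N
        [3,4] "ate" : N
      [4,6] NP\N   <B
        [4,5] "every" : (N/PP)\N
        [5,6] "read" : NP\(N/PP)
    [6,7] "slowly" : (S\(S\N))\NP

YES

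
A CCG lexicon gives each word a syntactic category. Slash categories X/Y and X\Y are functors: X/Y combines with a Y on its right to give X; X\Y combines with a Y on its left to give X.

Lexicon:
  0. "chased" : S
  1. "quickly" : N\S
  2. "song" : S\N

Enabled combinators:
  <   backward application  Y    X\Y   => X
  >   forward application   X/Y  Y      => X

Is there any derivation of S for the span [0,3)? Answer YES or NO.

YES

[0,3] S   <
  [0,2] N   <
    [0,1] "chased" : S
    [1,2] "quickly" : N\S
  [2,3] "song" : S\N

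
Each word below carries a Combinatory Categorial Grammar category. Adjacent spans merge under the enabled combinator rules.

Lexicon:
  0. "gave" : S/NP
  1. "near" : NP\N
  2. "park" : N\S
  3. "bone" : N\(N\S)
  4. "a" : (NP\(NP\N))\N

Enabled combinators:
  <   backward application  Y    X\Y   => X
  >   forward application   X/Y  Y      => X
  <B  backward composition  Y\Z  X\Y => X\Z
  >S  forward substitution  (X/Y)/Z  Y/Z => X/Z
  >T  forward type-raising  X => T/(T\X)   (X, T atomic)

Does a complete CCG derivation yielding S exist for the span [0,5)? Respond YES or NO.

YES

[0,5] S   >
  [0,1] "gave" : S/NP
  [1,5] NP   <
    [1,2] "near" : NP\N
    [2,5] NP\(NP\N)   <
      [2,4] N   <
        [2,3] "park" : N\S
        [3,4] "bone" : N\(N\S)
      [4,5] "a" : (NP\(NP\N))\N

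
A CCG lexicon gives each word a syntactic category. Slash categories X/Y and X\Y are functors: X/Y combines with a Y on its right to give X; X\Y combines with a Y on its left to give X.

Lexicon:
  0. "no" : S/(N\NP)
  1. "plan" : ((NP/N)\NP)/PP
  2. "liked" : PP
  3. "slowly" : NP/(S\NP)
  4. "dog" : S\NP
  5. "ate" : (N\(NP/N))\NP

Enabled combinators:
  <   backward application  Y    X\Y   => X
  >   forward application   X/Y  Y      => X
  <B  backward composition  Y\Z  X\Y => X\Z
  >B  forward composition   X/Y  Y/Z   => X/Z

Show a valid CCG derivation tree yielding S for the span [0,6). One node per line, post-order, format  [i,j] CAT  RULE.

[0,1] S/(N\NP)  lex  "no"
[1,2] ((NP/N)\NP)/PP  lex  "plan"
[2,3] PP  lex  "liked"
[1,3] (NP/N)\NP  >  k=2
[3,4] NP/(S\NP)  lex  "slowly"
[4,5] S\NP  lex  "dog"
[3,5] NP  >  k=4
[5,6] (N\(NP/N))\NP  lex  "ate"
[3,6] N\(NP/N)  <  k=5
[1,6] N\NP  <B  k=3
[0,6] S  >  k=1

[0,6] S   >
  [0,1] "no" : S/(N\NP)
  [1,6] N\NP   <B
    [1,3] (NP/N)\NP   >
      [1,2] "plan" : ((NP/N)\NP)/PP
      [2,3] "liked" : PP
    [3,6] N\(NP/N)   <
      [3,5] NP   >
        [3,4] "slowly" : NP/(S\NP)
        [4,5] "dog" : S\NP
      [5,6] "ate" : (N\(NP/N))\NP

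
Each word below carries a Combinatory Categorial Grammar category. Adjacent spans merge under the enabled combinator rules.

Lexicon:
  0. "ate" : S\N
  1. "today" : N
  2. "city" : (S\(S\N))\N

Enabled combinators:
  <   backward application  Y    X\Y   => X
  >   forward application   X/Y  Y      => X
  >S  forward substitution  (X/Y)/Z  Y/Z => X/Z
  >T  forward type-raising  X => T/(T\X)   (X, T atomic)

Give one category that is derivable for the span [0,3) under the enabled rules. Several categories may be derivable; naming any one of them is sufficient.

[0,3] S   <
  [0,1] "ate" : S\N
  [1,3] S\(S\N)   <
    [1,2] "today" : N
    [2,3] "city" : (S\(S\N))\N

S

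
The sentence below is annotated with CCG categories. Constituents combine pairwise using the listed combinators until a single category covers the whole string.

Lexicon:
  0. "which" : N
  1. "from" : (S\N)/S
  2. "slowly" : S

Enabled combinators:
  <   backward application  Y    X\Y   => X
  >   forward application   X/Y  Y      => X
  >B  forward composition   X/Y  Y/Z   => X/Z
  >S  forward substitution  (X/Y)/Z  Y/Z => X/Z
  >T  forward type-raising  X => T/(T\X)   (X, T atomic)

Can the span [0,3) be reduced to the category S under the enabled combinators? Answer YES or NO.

[0,3] S   <
  [0,1] "which" : N
  [1,3] S\N   >
    [1,2] "from" : (S\N)/S
    [2,3] "slowly" : S

YES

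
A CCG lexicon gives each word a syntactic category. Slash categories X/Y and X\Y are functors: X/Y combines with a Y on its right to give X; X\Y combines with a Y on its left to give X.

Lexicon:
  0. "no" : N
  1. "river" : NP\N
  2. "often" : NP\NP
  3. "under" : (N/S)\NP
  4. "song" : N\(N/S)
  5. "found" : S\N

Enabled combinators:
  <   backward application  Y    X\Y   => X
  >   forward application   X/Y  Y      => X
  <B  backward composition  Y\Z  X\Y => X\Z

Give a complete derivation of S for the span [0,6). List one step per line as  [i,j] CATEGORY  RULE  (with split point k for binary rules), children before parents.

[0,1] N  lex  "no"
[1,2] NP\N  lex  "river"
[2,3] NP\NP  lex  "often"
[1,3] NP\N  <B  k=2
[0,3] NP  <  k=1
[3,4] (N/S)\NP  lex  "under"
[4,5] N\(N/S)  lex  "song"
[3,5] N\NP  <B  k=4
[5,6] S\N  lex  "found"
[3,6] S\NP  <B  k=5
[0,6] S  <  k=3

[0,6] S   <
  [0,3] NP   <
    [0,1] "no" : N
    [1,3] NP\N   <B
      [1,2] "river" : NP\N
      [2,3] "often" : NP\NP
  [3,6] S\NP   <B
    [3,5] N\NP   <B
      [3,4] "under" : (N/S)\NP
      [4,5] "song" : N\(N/S)
    [5,6] "found" : S\N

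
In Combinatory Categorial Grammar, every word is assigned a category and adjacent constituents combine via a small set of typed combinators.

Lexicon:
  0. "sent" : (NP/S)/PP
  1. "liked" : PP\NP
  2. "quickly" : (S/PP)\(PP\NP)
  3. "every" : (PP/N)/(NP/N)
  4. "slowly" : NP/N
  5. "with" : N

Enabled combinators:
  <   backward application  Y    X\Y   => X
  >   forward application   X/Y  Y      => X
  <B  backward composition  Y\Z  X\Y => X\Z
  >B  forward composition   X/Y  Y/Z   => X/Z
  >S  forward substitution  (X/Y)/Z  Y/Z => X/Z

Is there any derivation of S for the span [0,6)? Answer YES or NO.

(NP/S)/PP PP\NP (S/PP)\(PP\NP) (PP/N)/(NP/N) NP/N N
CKY chart[0,6] = {NP}; S ∉ chart

NO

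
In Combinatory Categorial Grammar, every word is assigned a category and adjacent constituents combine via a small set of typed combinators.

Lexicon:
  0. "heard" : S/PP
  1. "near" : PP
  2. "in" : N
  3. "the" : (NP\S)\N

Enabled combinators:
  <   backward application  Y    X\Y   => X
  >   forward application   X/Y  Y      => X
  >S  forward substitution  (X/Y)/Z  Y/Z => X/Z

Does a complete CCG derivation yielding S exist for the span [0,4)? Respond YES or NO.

S/PP PP N (NP\S)\N
CKY chart[0,4] = {NP}; S ∉ chart

NO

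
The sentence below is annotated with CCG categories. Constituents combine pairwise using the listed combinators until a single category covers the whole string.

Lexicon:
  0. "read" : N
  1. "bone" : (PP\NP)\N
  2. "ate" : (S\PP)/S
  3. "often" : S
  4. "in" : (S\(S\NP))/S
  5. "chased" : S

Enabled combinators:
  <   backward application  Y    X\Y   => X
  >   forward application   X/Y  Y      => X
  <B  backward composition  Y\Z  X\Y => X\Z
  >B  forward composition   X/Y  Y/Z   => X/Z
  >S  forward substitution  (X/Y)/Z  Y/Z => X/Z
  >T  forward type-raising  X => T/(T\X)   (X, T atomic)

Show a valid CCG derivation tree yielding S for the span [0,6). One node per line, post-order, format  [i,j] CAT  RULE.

[0,1] N  lex  "read"
[1,2] (PP\NP)\N  lex  "bone"
[0,2] PP\NP  <  k=1
[2,3] (S\PP)/S  lex  "ate"
[3,4] S  lex  "often"
[2,4] S\PP  >  k=3
[0,4] S\NP  <B  k=2
[4,5] (S\(S\NP))/S  lex  "in"
[5,6] S  lex  "chased"
[4,6] S\(S\NP)  >  k=5
[0,6] S  <  k=4

[0,6] S   <
  [0,4] S\NP   <B
    [0,2] PP\NP   <
      [0,1] "read" : N
      [1,2] "bone" : (PP\NP)\N
    [2,4] S\PP   >
      [2,3] "ate" : (S\PP)/S
      [3,4] "often" : S
  [4,6] S\(S\NP)   >
    [4,5] "in" : (S\(S\NP))/S
    [5,6] "chased" : S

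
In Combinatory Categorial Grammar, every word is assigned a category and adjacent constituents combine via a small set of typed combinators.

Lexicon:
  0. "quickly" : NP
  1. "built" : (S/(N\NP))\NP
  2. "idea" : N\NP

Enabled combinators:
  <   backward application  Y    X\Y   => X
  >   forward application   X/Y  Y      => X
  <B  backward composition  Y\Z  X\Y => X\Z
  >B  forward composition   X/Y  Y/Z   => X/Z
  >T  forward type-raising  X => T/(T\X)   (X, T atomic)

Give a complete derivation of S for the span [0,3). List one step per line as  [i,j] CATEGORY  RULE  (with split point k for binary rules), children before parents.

[0,3] S   >
  [0,2] S/(N\NP)   <
    [0,1] "quickly" : NP
    [1,2] "built" : (S/(N\NP))\NP
  [2,3] "idea" : N\NP

[0,1] NP  lex  "quickly"
[1,2] (S/(N\NP))\NP  lex  "built"
[0,2] S/(N\NP)  <  k=1
[2,3] N\NP  lex  "idea"
[0,3] S  >  k=2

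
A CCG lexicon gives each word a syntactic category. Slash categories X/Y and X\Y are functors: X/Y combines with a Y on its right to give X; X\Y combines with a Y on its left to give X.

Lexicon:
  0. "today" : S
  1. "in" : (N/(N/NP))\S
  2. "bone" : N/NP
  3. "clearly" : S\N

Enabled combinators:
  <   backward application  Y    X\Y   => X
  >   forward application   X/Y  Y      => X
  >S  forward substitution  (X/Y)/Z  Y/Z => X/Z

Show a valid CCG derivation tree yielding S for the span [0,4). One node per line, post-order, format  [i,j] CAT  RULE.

[0,1] S  lex  "today"
[1,2] (N/(N/NP))\S  lex  "in"
[0,2] N/(N/NP)  <  k=1
[2,3] N/NP  lex  "bone"
[0,3] N  >  k=2
[3,4] S\N  lex  "clearly"
[0,4] S  <  k=3

[0,4] S   <
  [0,3] N   >
    [0,2] N/(N/NP)   <
      [0,1] "today" : S
      [1,2] "in" : (N/(N/NP))\S
    [2,3] "bone" : N/NP
  [3,4] "clearly" : S\N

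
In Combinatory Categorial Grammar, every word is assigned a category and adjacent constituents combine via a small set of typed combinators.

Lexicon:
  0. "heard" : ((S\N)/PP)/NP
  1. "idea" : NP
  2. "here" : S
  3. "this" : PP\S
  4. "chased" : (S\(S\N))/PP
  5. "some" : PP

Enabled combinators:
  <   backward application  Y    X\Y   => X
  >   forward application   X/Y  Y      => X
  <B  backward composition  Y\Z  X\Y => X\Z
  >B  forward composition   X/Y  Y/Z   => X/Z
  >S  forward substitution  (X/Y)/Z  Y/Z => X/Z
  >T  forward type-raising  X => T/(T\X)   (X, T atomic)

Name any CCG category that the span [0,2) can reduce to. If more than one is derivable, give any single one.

(S\N)/PP

[0,6] S   <
  [0,4] S\N   >
    [0,2] (S\N)/PP   >
      [0,1] "heard" : ((S\N)/PP)/NP
      [1,2] "idea" : NP
    [2,4] PP   >
      [2,3] PP/(PP\S)   >T
        [2,3] "here" : S
      [3,4] "this" : PP\S
  [4,6] S\(S\N)   >
    [4,5] "chased" : (S\(S\N))/PP
    [5,6] "some" : PP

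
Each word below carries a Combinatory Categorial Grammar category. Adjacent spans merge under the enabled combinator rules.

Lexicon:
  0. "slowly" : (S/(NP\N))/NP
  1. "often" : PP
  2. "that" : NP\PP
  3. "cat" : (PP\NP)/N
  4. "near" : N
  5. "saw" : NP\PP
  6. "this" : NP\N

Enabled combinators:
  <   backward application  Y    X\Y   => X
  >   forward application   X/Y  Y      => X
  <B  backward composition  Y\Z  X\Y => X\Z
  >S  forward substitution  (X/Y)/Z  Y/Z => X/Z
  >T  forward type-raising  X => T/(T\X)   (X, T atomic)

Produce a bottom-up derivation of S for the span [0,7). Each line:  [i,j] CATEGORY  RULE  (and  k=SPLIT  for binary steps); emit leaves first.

[0,7] S   >
  [0,6] S/(NP\N)   >
    [0,1] "slowly" : (S/(NP\N))/NP
    [1,6] NP   >
      [1,2] NP/(NP\PP)   >T
        [1,2] "often" : PP
      [2,6] NP\PP   <B
        [2,3] "that" : NP\PP
        [3,6] NP\NP   <B
          [3,5] PP\NP   >
            [3,4] "cat" : (PP\NP)/N
            [4,5] "near" : N
          [5,6] "saw" : NP\PP
  [6,7] "this" : NP\N

[0,1] (S/(NP\N))/NP  lex  "slowly"
[1,2] PP  lex  "often"
[1,2] NP/(NP\PP)  >T
[2,3] NP\PP  lex  "that"
[3,4] (PP\NP)/N  lex  "cat"
[4,5] N  lex  "near"
[3,5] PP\NP  >  k=4
[5,6] NP\PP  lex  "saw"
[3,6] NP\NP  <B  k=5
[2,6] NP\PP  <B  k=3
[1,6] NP  >  k=2
[0,6] S/(NP\N)  >  k=1
[6,7] NP\N  lex  "this"
[0,7] S  >  k=6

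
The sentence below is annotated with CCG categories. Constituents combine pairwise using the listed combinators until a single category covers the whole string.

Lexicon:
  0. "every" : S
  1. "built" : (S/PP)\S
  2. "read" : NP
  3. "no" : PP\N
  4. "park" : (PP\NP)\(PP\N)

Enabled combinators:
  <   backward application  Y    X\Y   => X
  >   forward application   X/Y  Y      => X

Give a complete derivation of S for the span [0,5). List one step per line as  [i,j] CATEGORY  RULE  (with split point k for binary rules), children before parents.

[0,1] S  lex  "every"
[1,2] (S/PP)\S  lex  "built"
[0,2] S/PP  <  k=1
[2,3] NP  lex  "read"
[3,4] PP\N  lex  "no"
[4,5] (PP\NP)\(PP\N)  lex  "park"
[3,5] PP\NP  <  k=4
[2,5] PP  <  k=3
[0,5] S  >  k=2

[0,5] S   >
  [0,2] S/PP   <
    [0,1] "every" : S
    [1,2] "built" : (S/PP)\S
  [2,5] PP   <
    [2,3] "read" : NP
    [3,5] PP\NP   <
      [3,4] "no" : PP\N
      [4,5] "park" : (PP\NP)\(PP\N)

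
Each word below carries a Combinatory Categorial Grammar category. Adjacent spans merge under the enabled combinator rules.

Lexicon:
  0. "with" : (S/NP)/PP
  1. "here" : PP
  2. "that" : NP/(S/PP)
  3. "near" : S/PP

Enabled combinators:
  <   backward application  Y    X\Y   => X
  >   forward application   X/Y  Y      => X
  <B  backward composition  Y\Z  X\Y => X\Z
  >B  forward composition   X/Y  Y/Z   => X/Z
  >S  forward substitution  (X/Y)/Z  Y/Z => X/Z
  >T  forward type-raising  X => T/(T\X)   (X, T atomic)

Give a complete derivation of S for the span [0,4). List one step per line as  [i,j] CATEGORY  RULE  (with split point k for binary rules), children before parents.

[0,4] S   >
  [0,2] S/NP   >
    [0,1] "with" : (S/NP)/PP
    [1,2] "here" : PP
  [2,4] NP   >
    [2,3] "that" : NP/(S/PP)
    [3,4] "near" : S/PP

[0,1] (S/NP)/PP  lex  "with"
[1,2] PP  lex  "here"
[0,2] S/NP  >  k=1
[2,3] NP/(S/PP)  lex  "that"
[3,4] S/PP  lex  "near"
[2,4] NP  >  k=3
[0,4] S  >  k=2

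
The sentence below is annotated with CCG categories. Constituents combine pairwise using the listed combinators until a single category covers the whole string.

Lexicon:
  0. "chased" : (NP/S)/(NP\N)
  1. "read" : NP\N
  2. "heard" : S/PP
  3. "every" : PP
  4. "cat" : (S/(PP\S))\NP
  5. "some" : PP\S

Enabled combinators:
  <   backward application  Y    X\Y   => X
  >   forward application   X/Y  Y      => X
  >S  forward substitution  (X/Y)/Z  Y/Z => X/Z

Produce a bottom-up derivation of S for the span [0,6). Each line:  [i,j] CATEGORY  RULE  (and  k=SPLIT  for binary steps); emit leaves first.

[0,6] S   >
  [0,5] S/(PP\S)   <
    [0,4] NP   >
      [0,2] NP/S   >
        [0,1] "chased" : (NP/S)/(NP\N)
        [1,2] "read" : NP\N
      [2,4] S   >
        [2,3] "heard" : S/PP
        [3,4] "every" : PP
    [4,5] "cat" : (S/(PP\S))\NP
  [5,6] "some" : PP\S

[0,1] (NP/S)/(NP\N)  lex  "chased"
[1,2] NP\N  lex  "read"
[0,2] NP/S  >  k=1
[2,3] S/PP  lex  "heard"
[3,4] PP  lex  "every"
[2,4] S  >  k=3
[0,4] NP  >  k=2
[4,5] (S/(PP\S))\NP  lex  "cat"
[0,5] S/(PP\S)  <  k=4
[5,6] PP\S  lex  "some"
[0,6] S  >  k=5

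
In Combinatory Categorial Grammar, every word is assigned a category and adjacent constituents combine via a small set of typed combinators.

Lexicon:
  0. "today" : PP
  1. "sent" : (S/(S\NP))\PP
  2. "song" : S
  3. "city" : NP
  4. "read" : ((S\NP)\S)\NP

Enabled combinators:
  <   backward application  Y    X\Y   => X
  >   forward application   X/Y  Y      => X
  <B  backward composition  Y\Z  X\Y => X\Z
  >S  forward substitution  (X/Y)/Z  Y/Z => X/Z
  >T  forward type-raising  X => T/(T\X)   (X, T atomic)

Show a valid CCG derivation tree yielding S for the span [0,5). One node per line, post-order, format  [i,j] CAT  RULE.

[0,5] S   >
  [0,2] S/(S\NP)   <
    [0,1] "today" : PP
    [1,2] "sent" : (S/(S\NP))\PP
  [2,5] S\NP   <
    [2,3] "song" : S
    [3,5] (S\NP)\S   <
      [3,4] "city" : NP
      [4,5] "read" : ((S\NP)\S)\NP

[0,1] PP  lex  "today"
[1,2] (S/(S\NP))\PP  lex  "sent"
[0,2] S/(S\NP)  <  k=1
[2,3] S  lex  "song"
[3,4] NP  lex  "city"
[4,5] ((S\NP)\S)\NP  lex  "read"
[3,5] (S\NP)\S  <  k=4
[2,5] S\NP  <  k=3
[0,5] S  >  k=2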